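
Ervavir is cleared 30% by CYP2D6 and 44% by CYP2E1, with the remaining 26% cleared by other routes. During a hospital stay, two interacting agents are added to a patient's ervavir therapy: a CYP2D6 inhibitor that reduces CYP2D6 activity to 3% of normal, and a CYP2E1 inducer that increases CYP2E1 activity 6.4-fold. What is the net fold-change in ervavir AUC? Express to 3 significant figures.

The CYP2D6 pathway (30% of clearance) is reduced to 0.03× activity: 0.3 × 0.03 = 0.009.
The CYP2E1 pathway (44% of clearance) is boosted to 6.4× activity: 0.44 × 6.4 = 2.816.
The remaining 26% of clearance is unaffected.
New clearance relative to baseline: 0.009 + 2.816 + 0.26 = 3.085.
Net AUC ratio = 1 / 3.085 = 0.324.

0.324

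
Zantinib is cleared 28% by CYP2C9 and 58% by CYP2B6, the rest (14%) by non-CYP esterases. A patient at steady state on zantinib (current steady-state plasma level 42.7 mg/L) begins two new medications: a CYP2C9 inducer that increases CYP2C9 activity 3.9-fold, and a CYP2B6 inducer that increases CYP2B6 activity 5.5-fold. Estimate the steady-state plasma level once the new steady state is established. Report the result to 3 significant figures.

9.66 mg/L

CYP2C9: 0.28 × 3.9 = 1.092
CYP2B6: 0.58 × 5.5 = 3.19
Other: 0.14 (unchanged)
CL_new/CL_old = 1.092 + 3.19 + 0.14 = 4.422.
Steady-state plasma level ∝ 1/CL: new value = 42.7 / 4.422 = 9.66 mg/L.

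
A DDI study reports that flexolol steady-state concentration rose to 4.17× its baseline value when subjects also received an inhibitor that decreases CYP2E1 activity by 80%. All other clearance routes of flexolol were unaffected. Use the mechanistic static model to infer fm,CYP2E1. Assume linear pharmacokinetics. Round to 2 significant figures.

0.95

Let fm be the CYP2E1 fraction. New clearance relative to baseline = fm × 0.2 + (1 − fm).
Steady-state concentration ratio = 1 / (new CL fraction), so new CL fraction = 1 / 4.17 = 0.2398.
fm × 0.2 + 1 − fm = 0.2398  ⇒  fm × (0.2 − 1) = −0.7602  ⇒  fm = 0.95.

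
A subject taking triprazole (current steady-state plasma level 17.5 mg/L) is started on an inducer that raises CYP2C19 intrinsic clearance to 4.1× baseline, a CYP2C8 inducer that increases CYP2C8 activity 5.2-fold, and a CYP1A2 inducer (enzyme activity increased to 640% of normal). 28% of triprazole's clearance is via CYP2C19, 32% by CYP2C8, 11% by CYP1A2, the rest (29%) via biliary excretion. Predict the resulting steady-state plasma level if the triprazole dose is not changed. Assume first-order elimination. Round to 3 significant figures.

4.60 mg/L

The CYP2C19 pathway (28% of clearance) rises to 4.1× activity: 0.28 × 4.1 = 1.148.
The CYP2C8 pathway (32% of clearance) increases to 5.2× activity: 0.32 × 5.2 = 1.664.
The CYP1A2 pathway (11% of clearance) rises to 6.4× activity: 0.11 × 6.4 = 0.704.
Non-CYP routes (29%) are unchanged.
Relative clearance = 1.148 + 1.664 + 0.704 + 0.29 = 3.806.
Steady-state plasma level ∝ 1/CL: new value = 17.5 / 3.806 = 4.60 mg/L.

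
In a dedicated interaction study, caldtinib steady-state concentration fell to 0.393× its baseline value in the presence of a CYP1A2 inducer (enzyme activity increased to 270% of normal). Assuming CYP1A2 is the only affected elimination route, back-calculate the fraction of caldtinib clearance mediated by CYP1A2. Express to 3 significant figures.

Write x for the fraction cleared via CYP1A2. The observed steady-state concentration change means clearance rose to 1/0.393 = 2.545 of baseline.
Setting x·2.7 + (1 − x) = 2.545 and solving: x = (2.545 − 1)/(2.7 − 1) = 0.909.

0.909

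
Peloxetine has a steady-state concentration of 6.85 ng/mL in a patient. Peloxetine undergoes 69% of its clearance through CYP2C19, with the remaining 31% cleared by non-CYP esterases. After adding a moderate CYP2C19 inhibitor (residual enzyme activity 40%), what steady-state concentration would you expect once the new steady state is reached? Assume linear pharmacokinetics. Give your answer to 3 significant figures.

The CYP2C19 pathway (69% of clearance) falls to 0.4× activity: 0.69 × 0.4 = 0.276.
The remaining 31% of clearance is unaffected.
Relative clearance = 0.276 + 0.31 = 0.586.
New steady-state concentration = baseline ÷ relative clearance = 6.85 / 0.586 = 11.7 ng/mL.

11.7 ng/mL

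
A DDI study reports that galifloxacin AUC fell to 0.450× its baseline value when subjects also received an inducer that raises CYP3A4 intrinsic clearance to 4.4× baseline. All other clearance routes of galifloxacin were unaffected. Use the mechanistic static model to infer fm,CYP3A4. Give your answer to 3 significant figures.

0.359

Write x for the fraction cleared via CYP3A4. The observed AUC change means clearance rose to 1/0.450 = 2.222 of baseline.
Setting x·4.4 + (1 − x) = 2.222 and solving: x = (2.222 − 1)/(4.4 − 1) = 0.359.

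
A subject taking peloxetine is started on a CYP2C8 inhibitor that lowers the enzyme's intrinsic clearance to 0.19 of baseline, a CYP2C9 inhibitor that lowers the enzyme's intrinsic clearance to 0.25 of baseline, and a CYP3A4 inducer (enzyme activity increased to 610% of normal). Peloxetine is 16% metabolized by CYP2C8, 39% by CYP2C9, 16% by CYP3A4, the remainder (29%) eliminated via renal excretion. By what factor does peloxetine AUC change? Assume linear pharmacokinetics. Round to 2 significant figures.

CYP2C8: 0.16 × 0.19 = 0.0304
CYP2C9: 0.39 × 0.25 = 0.0975
CYP3A4: 0.16 × 6.1 = 0.976
Other: 0.29 (unchanged)
New clearance relative to baseline: 0.0304 + 0.0975 + 0.976 + 0.29 = 1.3939.
Because AUC varies inversely with clearance, the combined effect is 1 / 1.3939 = 0.72.

0.72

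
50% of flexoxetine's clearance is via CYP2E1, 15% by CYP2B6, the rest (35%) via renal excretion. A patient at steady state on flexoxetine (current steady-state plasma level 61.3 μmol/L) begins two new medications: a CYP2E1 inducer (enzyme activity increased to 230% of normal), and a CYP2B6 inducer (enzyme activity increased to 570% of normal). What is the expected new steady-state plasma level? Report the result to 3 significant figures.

26.0 μmol/L

The CYP2E1 pathway (50% of clearance) increases to 2.3× activity: 0.5 × 2.3 = 1.15.
The CYP2B6 pathway (15% of clearance) rises to 5.7× activity: 0.15 × 5.7 = 0.855.
The remaining 35% of clearance is unaffected.
Relative clearance = 1.15 + 0.855 + 0.35 = 2.355.
Steady-state plasma level ∝ 1/CL: new value = 61.3 / 2.355 = 26.0 μmol/L.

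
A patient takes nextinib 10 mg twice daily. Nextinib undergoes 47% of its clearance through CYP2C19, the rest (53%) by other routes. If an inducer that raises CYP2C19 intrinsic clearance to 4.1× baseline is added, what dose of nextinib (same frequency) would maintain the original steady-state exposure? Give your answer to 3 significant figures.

24.6 mg

CYP2C19: 0.47 × 4.1 = 1.927
Other: 0.53 (unchanged)
New clearance relative to baseline: 1.927 + 0.53 = 2.457.
To maintain the same steady-state level, dose must scale with clearance: new dose = 10 × 2.457 = 24.6 mg.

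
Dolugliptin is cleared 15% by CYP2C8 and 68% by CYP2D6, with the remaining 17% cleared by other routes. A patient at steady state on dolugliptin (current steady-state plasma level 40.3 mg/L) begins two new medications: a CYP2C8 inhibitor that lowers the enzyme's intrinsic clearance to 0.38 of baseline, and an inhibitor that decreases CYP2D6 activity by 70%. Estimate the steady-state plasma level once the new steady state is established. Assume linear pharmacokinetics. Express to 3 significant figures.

The CYP2C8 pathway (15% of clearance) is reduced to 0.38× activity: 0.15 × 0.38 = 0.057.
The CYP2D6 pathway (68% of clearance) drops to 0.3× activity: 0.68 × 0.3 = 0.204.
The remaining 17% of clearance is unaffected.
CL_new/CL_old = 0.057 + 0.204 + 0.17 = 0.431.
Dividing the baseline by the relative clearance: 40.3 / 0.431 = 93.5 mg/L.

93.5 mg/L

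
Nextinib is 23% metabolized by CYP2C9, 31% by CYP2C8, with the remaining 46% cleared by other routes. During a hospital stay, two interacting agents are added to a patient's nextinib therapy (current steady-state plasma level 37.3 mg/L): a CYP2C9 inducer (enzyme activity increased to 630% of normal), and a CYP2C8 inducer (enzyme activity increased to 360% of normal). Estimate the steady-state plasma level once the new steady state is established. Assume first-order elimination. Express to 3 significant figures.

12.3 mg/L

CYP2C9: 0.23 × 6.3 = 1.449
CYP2C8: 0.31 × 3.6 = 1.116
Other: 0.46 (unchanged)
Relative clearance = 1.449 + 1.116 + 0.46 = 3.025.
Dividing the baseline by the relative clearance: 37.3 / 3.025 = 12.3 mg/L.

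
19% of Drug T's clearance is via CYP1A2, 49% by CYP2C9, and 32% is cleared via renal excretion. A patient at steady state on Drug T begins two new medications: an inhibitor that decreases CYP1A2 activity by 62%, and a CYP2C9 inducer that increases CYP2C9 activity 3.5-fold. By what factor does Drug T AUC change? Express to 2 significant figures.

0.47

CYP1A2: 0.19 × 0.38 = 0.0722
CYP2C9: 0.49 × 3.5 = 1.715
Other: 0.32 (unchanged)
CL_new/CL_old = 0.0722 + 1.715 + 0.32 = 2.1072.
Because AUC varies inversely with clearance, the combined effect is 1 / 2.1072 = 0.47.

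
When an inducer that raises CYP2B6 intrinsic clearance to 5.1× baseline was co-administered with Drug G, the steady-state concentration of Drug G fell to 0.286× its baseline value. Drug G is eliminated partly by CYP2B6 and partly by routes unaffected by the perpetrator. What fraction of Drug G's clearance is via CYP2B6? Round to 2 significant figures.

Let fm be the CYP2B6 fraction. New clearance relative to baseline = fm × 5.1 + (1 − fm).
Steady-state concentration ratio = 1 / (new CL fraction), so new CL fraction = 1 / 0.286 = 3.497.
fm × 5.1 + 1 − fm = 3.497  ⇒  fm × (5.1 − 1) = 2.497  ⇒  fm = 0.61.

0.61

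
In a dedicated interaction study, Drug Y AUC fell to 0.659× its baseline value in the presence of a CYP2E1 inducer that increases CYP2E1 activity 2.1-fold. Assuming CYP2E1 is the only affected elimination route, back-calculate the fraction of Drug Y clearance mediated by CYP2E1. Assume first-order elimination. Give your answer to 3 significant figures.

0.470

CL'/CL = 1 / 0.659 = 1.517
2.1·fm + (1 − fm) = 1.517
fm = (1.517 − 1) / (2.1 − 1) = 0.470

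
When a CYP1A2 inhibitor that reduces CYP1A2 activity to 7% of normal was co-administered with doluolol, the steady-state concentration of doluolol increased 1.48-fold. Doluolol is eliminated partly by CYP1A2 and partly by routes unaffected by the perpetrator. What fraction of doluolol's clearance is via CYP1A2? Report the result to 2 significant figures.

Write x for the fraction cleared via CYP1A2. The observed steady-state concentration change means clearance fell to 1/1.48 = 0.6757 of baseline.
Setting x·0.07 + (1 − x) = 0.6757 and solving: x = (0.6757 − 1)/(0.07 − 1) = 0.35.

0.35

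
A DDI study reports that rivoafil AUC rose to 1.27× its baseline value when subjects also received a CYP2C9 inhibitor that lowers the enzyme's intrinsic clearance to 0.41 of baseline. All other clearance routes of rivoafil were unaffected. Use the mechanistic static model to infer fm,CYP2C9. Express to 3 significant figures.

CL'/CL = 1 / 1.27 = 0.7874
0.41·fm + (1 − fm) = 0.7874
fm = (0.7874 − 1) / (0.41 − 1) = 0.360

0.360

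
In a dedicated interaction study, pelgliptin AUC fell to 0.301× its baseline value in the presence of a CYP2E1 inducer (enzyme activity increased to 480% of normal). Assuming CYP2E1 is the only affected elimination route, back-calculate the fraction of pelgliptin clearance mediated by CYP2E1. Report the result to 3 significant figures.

Call the CYP2E1 fraction fm. After the interaction, CL_new/CL_old = fm × 4.8 + (1 − fm).
AUC ratio = 1 / (new CL fraction), so new CL fraction = 1 / 0.301 = 3.322.
fm × 4.8 + 1 − fm = 3.322  ⇒  fm × (4.8 − 1) = 2.322  ⇒  fm = 0.611.

0.611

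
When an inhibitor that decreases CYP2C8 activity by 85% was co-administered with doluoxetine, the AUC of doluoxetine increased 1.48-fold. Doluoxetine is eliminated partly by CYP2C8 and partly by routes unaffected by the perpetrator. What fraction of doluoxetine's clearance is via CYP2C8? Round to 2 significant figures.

0.38

Write x for the fraction cleared via CYP2C8. The observed AUC change means clearance fell to 1/1.48 = 0.6757 of baseline.
Only the CYP2C8 route changed, so 0.6757 = x·0.15 + (1 − x), giving x = 0.38.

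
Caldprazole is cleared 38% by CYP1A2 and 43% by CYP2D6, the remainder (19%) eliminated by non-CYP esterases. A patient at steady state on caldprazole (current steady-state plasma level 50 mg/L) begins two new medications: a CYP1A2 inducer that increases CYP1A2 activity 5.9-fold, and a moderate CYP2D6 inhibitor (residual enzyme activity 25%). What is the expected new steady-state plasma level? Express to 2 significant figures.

CYP1A2: 0.38 × 5.9 = 2.242
CYP2D6: 0.43 × 0.25 = 0.1075
Other: 0.19 (unchanged)
New clearance relative to baseline: 2.242 + 0.1075 + 0.19 = 2.5395.
New steady-state plasma level = 50 / 2.5395 = 20 mg/L (concentration scales inversely with clearance).

20 mg/L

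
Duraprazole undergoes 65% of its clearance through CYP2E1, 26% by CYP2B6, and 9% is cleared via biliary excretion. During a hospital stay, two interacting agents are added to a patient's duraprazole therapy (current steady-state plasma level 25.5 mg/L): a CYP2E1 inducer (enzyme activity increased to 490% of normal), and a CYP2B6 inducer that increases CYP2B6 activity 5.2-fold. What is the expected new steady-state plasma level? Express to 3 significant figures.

The CYP2E1 pathway (65% of clearance) increases to 4.9× activity: 0.65 × 4.9 = 3.185.
The CYP2B6 pathway (26% of clearance) increases to 5.2× activity: 0.26 × 5.2 = 1.352.
The remaining 9% of clearance is unaffected.
CL_new/CL_old = 3.185 + 1.352 + 0.09 = 4.627.
Steady-state plasma level ∝ 1/CL: new value = 25.5 / 4.627 = 5.51 mg/L.

5.51 mg/L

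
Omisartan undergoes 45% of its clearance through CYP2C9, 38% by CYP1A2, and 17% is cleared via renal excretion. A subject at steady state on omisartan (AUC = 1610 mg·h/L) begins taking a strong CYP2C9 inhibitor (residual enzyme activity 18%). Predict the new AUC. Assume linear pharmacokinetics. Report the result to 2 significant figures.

2.6 × 10³ mg·h/L

CYP2C9: 0.45 × 0.18 = 0.081
CYP1A2: 0.38 (unchanged)
Other: 0.17 (unchanged)
CL_new/CL_old = 0.081 + 0.38 + 0.17 = 0.631.
AUC ∝ 1/CL, so new value = 1610 / 0.631 = 2.6 × 10³ mg·h/L.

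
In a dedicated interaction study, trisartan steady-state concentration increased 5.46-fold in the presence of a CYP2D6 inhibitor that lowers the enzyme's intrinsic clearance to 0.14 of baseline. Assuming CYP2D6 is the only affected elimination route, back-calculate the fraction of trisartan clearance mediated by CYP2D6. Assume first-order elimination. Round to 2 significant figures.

CL'/CL = 1 / 5.46 = 0.1832
0.14·fm + (1 − fm) = 0.1832
fm = (0.1832 − 1) / (0.14 − 1) = 0.95

0.95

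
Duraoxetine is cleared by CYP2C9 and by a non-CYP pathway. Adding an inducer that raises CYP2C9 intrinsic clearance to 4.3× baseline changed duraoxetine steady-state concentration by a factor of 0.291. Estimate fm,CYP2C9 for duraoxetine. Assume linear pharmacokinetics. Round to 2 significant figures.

Let x = fm,CYP2C9. Because steady-state concentration ∝ 1/CL, relative clearance rose to 1/0.291 = 3.436.
Only the CYP2C9 route changed, so 3.436 = x·4.3 + (1 − x), giving x = 0.74.

0.74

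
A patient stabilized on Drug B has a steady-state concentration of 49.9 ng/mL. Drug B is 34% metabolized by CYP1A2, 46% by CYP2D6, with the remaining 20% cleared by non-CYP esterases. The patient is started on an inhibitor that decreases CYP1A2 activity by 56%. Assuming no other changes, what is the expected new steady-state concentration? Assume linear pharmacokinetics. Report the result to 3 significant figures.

61.6 ng/mL

The CYP1A2 pathway (34% of clearance) falls to 0.44× activity: 0.34 × 0.44 = 0.1496.
CYP2D6 (46%) and the residual 20% are unaffected.
CL_new/CL_old = 0.1496 + 0.46 + 0.2 = 0.8096.
With dosing unchanged, steady-state concentration scales as 1/CL: 49.9 / 0.8096 = 61.6 ng/mL.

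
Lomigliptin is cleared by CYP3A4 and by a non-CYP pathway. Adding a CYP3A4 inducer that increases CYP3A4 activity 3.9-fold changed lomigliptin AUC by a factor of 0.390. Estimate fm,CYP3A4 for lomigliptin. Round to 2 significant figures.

Call the CYP3A4 fraction fm. After the interaction, CL_new/CL_old = fm × 3.9 + (1 − fm).
AUC ratio = 1 / (new CL fraction), so new CL fraction = 1 / 0.390 = 2.564.
fm × 3.9 + 1 − fm = 2.564  ⇒  fm × (3.9 − 1) = 1.564  ⇒  fm = 0.54.

0.54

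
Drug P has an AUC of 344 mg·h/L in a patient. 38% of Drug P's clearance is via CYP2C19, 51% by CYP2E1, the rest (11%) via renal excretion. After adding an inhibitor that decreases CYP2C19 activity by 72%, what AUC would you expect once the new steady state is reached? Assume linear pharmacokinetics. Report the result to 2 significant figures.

The CYP2C19 pathway (38% of clearance) drops to 0.28× activity: 0.38 × 0.28 = 0.1064.
CYP2E1 (51%) and the residual 11% are unaffected.
Relative clearance = 0.1064 + 0.51 + 0.11 = 0.7264.
New AUC = baseline ÷ relative clearance = 344 / 0.7264 = 4.7 × 10² mg·h/L.

4.7 × 10² mg·h/L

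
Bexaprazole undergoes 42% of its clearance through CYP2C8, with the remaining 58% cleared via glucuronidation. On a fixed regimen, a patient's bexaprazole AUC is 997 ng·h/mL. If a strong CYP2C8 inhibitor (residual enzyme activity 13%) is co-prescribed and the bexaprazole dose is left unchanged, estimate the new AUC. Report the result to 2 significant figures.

The CYP2C8 pathway (42% of clearance) drops to 0.13× activity: 0.42 × 0.13 = 0.0546.
Non-CYP routes (58%) are unchanged.
CL_new/CL_old = 0.0546 + 0.58 = 0.6346.
AUC ∝ 1/CL, so new value = 997 / 0.6346 = 1.6 × 10³ ng·h/mL.

1.6 × 10³ ng·h/mL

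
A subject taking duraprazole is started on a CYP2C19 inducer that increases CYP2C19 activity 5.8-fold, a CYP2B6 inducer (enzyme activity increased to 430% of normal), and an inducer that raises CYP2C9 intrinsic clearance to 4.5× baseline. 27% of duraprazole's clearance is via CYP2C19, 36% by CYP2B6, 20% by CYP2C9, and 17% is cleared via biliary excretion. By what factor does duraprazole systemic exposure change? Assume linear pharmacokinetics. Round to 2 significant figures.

0.24

CYP2C19: 0.27 × 5.8 = 1.566
CYP2B6: 0.36 × 4.3 = 1.548
CYP2C9: 0.2 × 4.5 = 0.9
Other: 0.17 (unchanged)
New clearance relative to baseline: 1.566 + 1.548 + 0.9 + 0.17 = 4.184.
Systemic exposure ∝ 1/CL: fold-change = 1 / 4.184 = 0.24.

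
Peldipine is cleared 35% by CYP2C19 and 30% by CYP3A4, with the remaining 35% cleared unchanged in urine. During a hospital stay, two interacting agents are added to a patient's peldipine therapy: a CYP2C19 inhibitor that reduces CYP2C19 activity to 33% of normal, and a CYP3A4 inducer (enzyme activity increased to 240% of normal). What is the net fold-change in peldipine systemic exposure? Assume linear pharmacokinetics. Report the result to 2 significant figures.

The CYP2C19 pathway (35% of clearance) drops to 0.33× activity: 0.35 × 0.33 = 0.1155.
The CYP3A4 pathway (30% of clearance) is boosted to 2.4× activity: 0.3 × 2.4 = 0.72.
The remaining 35% of clearance is unaffected.
New clearance relative to baseline: 0.1155 + 0.72 + 0.35 = 1.1855.
Systemic exposure ∝ 1/CL: fold-change = 1 / 1.1855 = 0.84.

0.84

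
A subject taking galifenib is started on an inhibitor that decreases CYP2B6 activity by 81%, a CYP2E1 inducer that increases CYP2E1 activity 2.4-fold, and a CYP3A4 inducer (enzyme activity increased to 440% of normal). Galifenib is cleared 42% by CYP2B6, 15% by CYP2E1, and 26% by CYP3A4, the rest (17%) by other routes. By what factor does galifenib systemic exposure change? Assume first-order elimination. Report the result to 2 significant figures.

The CYP2B6 pathway (42% of clearance) drops to 0.19× activity: 0.42 × 0.19 = 0.0798.
The CYP2E1 pathway (15% of clearance) is boosted to 2.4× activity: 0.15 × 2.4 = 0.36.
The CYP3A4 pathway (26% of clearance) rises to 4.4× activity: 0.26 × 4.4 = 1.144.
The remaining 17% of clearance is unaffected.
Relative clearance = 0.0798 + 0.36 + 1.144 + 0.17 = 1.7538.
Systemic exposure ∝ 1/CL: fold-change = 1 / 1.7538 = 0.57.

0.57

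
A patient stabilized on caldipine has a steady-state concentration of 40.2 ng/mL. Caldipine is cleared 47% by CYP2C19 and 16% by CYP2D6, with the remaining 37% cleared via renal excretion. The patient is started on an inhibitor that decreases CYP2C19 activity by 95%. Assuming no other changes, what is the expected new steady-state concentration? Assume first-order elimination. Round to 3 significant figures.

72.6 ng/mL

CYP2C19: 0.47 × 0.05 = 0.0235
CYP2D6: 0.16 (unchanged)
Other: 0.37 (unchanged)
CL_new/CL_old = 0.0235 + 0.16 + 0.37 = 0.5535.
Steady-state concentration ∝ 1/CL, so new value = 40.2 / 0.5535 = 72.6 ng/mL.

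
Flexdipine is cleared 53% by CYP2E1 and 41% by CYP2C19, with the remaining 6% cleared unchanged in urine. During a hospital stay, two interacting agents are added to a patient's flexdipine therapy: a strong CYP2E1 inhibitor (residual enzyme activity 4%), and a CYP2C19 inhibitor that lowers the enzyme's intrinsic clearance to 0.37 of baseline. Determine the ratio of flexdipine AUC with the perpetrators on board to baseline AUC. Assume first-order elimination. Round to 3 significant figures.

The CYP2E1 pathway (53% of clearance) is reduced to 0.04× activity: 0.53 × 0.04 = 0.0212.
The CYP2C19 pathway (41% of clearance) falls to 0.37× activity: 0.41 × 0.37 = 0.1517.
Non-CYP routes (6%) are unchanged.
New clearance relative to baseline: 0.0212 + 0.1517 + 0.06 = 0.2329.
Because AUC varies inversely with clearance, the combined effect is 1 / 0.2329 = 4.29.

4.29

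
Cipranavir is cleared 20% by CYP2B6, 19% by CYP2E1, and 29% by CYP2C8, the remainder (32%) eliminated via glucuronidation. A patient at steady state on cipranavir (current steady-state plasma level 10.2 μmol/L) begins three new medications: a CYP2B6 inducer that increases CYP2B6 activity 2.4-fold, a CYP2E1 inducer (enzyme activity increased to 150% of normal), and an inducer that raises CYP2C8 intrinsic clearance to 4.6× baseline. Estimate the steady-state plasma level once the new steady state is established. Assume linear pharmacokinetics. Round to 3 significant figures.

The CYP2B6 pathway (20% of clearance) is boosted to 2.4× activity: 0.2 × 2.4 = 0.48.
The CYP2E1 pathway (19% of clearance) rises to 1.5× activity: 0.19 × 1.5 = 0.285.
The CYP2C8 pathway (29% of clearance) is boosted to 4.6× activity: 0.29 × 4.6 = 1.334.
Non-CYP routes (32%) are unchanged.
CL_new/CL_old = 0.48 + 0.285 + 1.334 + 0.32 = 2.419.
New steady-state plasma level = 10.2 / 2.419 = 4.22 μmol/L (concentration scales inversely with clearance).

4.22 μmol/L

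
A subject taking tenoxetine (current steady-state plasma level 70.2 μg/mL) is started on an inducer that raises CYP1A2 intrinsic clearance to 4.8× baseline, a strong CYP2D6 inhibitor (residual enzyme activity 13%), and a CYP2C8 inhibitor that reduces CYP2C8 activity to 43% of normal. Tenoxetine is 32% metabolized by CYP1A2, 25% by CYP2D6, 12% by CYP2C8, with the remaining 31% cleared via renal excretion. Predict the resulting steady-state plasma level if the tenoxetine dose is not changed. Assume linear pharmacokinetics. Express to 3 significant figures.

36.4 μg/mL

The CYP1A2 pathway (32% of clearance) increases to 4.8× activity: 0.32 × 4.8 = 1.536.
The CYP2D6 pathway (25% of clearance) drops to 0.13× activity: 0.25 × 0.13 = 0.0325.
The CYP2C8 pathway (12% of clearance) drops to 0.43× activity: 0.12 × 0.43 = 0.0516.
Non-CYP routes (31%) are unchanged.
New clearance relative to baseline: 1.536 + 0.0325 + 0.0516 + 0.31 = 1.9301.
Dividing the baseline by the relative clearance: 70.2 / 1.9301 = 36.4 μg/mL.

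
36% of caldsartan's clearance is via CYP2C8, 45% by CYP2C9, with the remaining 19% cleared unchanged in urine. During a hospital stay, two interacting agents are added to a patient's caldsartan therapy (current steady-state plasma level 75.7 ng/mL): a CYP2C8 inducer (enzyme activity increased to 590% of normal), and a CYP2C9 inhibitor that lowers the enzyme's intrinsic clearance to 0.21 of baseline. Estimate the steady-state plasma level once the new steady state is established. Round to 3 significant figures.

31.4 ng/mL

The CYP2C8 pathway (36% of clearance) increases to 5.9× activity: 0.36 × 5.9 = 2.124.
The CYP2C9 pathway (45% of clearance) is reduced to 0.21× activity: 0.45 × 0.21 = 0.0945.
The remaining 19% of clearance is unaffected.
CL_new/CL_old = 2.124 + 0.0945 + 0.19 = 2.4085.
New steady-state plasma level = 75.7 / 2.4085 = 31.4 ng/mL (concentration scales inversely with clearance).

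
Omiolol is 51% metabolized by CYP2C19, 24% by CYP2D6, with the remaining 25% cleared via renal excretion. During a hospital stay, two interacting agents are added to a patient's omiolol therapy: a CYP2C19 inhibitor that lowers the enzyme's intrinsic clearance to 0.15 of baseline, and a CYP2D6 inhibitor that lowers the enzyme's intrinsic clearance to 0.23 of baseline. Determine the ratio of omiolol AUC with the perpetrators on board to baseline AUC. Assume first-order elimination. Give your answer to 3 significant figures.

CYP2C19: 0.51 × 0.15 = 0.0765
CYP2D6: 0.24 × 0.23 = 0.0552
Other: 0.25 (unchanged)
Relative clearance = 0.0765 + 0.0552 + 0.25 = 0.3817.
Because AUC varies inversely with clearance, the combined effect is 1 / 0.3817 = 2.62.

2.62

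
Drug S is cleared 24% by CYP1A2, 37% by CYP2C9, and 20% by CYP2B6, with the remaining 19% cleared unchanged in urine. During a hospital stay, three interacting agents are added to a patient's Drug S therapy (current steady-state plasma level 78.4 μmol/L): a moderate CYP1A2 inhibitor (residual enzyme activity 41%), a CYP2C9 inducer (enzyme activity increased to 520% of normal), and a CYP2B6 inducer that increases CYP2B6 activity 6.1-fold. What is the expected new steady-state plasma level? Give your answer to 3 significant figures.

CYP1A2: 0.24 × 0.41 = 0.0984
CYP2C9: 0.37 × 5.2 = 1.924
CYP2B6: 0.2 × 6.1 = 1.22
Other: 0.19 (unchanged)
Relative clearance = 0.0984 + 1.924 + 1.22 + 0.19 = 3.4324.
New steady-state plasma level = 78.4 / 3.4324 = 22.8 μmol/L (concentration scales inversely with clearance).

22.8 μmol/L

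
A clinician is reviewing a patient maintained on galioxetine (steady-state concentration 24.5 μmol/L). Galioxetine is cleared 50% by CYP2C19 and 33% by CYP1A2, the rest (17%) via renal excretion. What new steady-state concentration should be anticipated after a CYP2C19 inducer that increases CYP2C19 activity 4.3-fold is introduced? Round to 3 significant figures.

9.25 μmol/L

CYP2C19: 0.5 × 4.3 = 2.15
CYP1A2: 0.33 (unchanged)
Other: 0.17 (unchanged)
Relative clearance = 2.15 + 0.33 + 0.17 = 2.65.
With dosing unchanged, steady-state concentration scales as 1/CL: 24.5 / 2.65 = 9.25 μmol/L.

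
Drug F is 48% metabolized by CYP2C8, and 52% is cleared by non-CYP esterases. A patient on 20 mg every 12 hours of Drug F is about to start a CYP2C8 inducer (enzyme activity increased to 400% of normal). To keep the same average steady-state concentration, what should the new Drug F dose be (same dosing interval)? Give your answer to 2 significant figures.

49 mg

The CYP2C8 pathway (48% of clearance) increases to 4× activity: 0.48 × 4 = 1.92.
Non-CYP routes (52%) are unchanged.
New clearance relative to baseline: 1.92 + 0.52 = 2.44.
Exposure is unchanged when dose changes in proportion to clearance. New dose = 20 mg × 2.44 = 49 mg.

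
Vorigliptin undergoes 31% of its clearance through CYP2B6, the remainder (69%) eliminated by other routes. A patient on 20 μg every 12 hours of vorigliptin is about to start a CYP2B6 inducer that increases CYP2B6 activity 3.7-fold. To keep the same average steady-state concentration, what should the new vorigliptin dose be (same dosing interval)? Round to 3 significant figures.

CYP2B6: 0.31 × 3.7 = 1.147
Other: 0.69 (unchanged)
Relative clearance = 1.147 + 0.69 = 1.837.
To maintain the same steady-state level, dose must scale with clearance: new dose = 20 × 1.837 = 36.7 μg.

36.7 μg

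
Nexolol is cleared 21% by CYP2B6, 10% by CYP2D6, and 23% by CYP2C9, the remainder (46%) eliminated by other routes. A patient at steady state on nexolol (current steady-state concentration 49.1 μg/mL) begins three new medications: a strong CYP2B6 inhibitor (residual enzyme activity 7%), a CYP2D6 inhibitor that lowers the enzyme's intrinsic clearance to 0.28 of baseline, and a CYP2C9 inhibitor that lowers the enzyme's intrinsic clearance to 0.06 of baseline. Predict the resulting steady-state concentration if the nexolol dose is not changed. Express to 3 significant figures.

CYP2B6: 0.21 × 0.07 = 0.0147
CYP2D6: 0.1 × 0.28 = 0.028
CYP2C9: 0.23 × 0.06 = 0.0138
Other: 0.46 (unchanged)
Relative clearance = 0.0147 + 0.028 + 0.0138 + 0.46 = 0.5165.
Steady-state concentration ∝ 1/CL: new value = 49.1 / 0.5165 = 95.1 μg/mL.

95.1 μg/mL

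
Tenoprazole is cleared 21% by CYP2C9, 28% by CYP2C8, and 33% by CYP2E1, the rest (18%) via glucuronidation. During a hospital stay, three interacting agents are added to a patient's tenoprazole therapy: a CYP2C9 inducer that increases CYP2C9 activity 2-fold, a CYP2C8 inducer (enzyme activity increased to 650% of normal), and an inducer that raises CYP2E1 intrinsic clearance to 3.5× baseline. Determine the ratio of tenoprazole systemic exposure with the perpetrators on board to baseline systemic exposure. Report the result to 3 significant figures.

The CYP2C9 pathway (21% of clearance) increases to 2× activity: 0.21 × 2 = 0.42.
The CYP2C8 pathway (28% of clearance) rises to 6.5× activity: 0.28 × 6.5 = 1.82.
The CYP2E1 pathway (33% of clearance) rises to 3.5× activity: 0.33 × 3.5 = 1.155.
The remaining 18% of clearance is unaffected.
Relative clearance = 0.42 + 1.82 + 1.155 + 0.18 = 3.575.
Because systemic exposure varies inversely with clearance, the combined effect is 1 / 3.575 = 0.280.

0.280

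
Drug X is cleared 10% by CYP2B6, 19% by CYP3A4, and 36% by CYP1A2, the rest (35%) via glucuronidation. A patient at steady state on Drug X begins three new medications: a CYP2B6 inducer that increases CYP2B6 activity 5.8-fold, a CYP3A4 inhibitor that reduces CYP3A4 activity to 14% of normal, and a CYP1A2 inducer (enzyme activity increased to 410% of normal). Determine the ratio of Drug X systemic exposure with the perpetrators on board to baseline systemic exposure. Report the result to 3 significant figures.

The CYP2B6 pathway (10% of clearance) rises to 5.8× activity: 0.1 × 5.8 = 0.58.
The CYP3A4 pathway (19% of clearance) drops to 0.14× activity: 0.19 × 0.14 = 0.0266.
The CYP1A2 pathway (36% of clearance) is boosted to 4.1× activity: 0.36 × 4.1 = 1.476.
The remaining 35% of clearance is unaffected.
Relative clearance = 0.58 + 0.0266 + 1.476 + 0.35 = 2.4326.
Net systemic exposure ratio = 1 / 2.4326 = 0.411.

0.411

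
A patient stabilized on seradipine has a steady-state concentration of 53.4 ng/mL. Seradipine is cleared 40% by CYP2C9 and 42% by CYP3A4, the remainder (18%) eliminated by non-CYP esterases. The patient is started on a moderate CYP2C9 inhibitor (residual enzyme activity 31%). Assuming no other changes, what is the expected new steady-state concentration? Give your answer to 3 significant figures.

The CYP2C9 pathway (40% of clearance) drops to 0.31× activity: 0.4 × 0.31 = 0.124.
CYP3A4 (42%) and the residual 18% are unaffected.
Relative clearance = 0.124 + 0.42 + 0.18 = 0.724.
With dosing unchanged, steady-state concentration scales as 1/CL: 53.4 / 0.724 = 73.8 ng/mL.

73.8 ng/mL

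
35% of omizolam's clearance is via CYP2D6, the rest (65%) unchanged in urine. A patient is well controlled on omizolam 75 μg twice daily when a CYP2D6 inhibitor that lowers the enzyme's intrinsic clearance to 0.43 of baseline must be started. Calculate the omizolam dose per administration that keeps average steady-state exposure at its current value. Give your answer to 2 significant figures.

The CYP2D6 pathway (35% of clearance) drops to 0.43× activity: 0.35 × 0.43 = 0.1505.
The remaining 65% of clearance is unaffected.
Relative clearance = 0.1505 + 0.65 = 0.8005.
Css,avg = (dose rate)/CL, so holding Css fixed requires dose ∝ CL: 75 × 0.8005 = 60 μg.

60 μg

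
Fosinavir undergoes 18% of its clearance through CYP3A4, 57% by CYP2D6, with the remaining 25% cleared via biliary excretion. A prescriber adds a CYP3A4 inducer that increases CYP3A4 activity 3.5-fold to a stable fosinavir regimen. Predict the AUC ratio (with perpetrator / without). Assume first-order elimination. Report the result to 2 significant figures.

The CYP3A4 pathway (18% of clearance) increases to 3.5× activity: 0.18 × 3.5 = 0.63.
CYP2D6 (57%) and the residual 25% are unaffected.
Relative clearance = 0.63 + 0.57 + 0.25 = 1.45.
Since AUC ∝ 1/CL, the ratio is 1 / 1.45 = 0.69.

0.69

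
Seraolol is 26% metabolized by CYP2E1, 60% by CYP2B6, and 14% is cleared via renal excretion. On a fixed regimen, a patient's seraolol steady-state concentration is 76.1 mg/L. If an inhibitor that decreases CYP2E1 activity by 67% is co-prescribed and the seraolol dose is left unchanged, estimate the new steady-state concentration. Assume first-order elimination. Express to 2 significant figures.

92 mg/L

CYP2E1: 0.26 × 0.33 = 0.0858
CYP2B6: 0.6 (unchanged)
Other: 0.14 (unchanged)
New clearance relative to baseline: 0.0858 + 0.6 + 0.14 = 0.8258.
New steady-state concentration = baseline ÷ relative clearance = 76.1 / 0.8258 = 92 mg/L.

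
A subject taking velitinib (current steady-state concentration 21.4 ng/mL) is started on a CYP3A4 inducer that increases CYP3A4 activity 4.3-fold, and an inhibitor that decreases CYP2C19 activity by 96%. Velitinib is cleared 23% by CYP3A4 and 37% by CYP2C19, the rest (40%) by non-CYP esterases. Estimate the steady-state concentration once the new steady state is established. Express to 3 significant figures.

15.2 ng/mL

The CYP3A4 pathway (23% of clearance) increases to 4.3× activity: 0.23 × 4.3 = 0.989.
The CYP2C19 pathway (37% of clearance) drops to 0.04× activity: 0.37 × 0.04 = 0.0148.
The remaining 40% of clearance is unaffected.
Relative clearance = 0.989 + 0.0148 + 0.4 = 1.4038.
Dividing the baseline by the relative clearance: 21.4 / 1.4038 = 15.2 ng/mL.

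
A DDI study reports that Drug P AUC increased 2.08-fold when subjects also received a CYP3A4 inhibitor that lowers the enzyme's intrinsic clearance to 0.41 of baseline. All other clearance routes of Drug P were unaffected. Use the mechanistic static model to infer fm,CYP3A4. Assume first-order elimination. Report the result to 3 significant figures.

0.880

Let x = fm,CYP3A4. Because AUC ∝ 1/CL, relative clearance fell to 1/2.08 = 0.4808.
Only the CYP3A4 route changed, so 0.4808 = x·0.41 + (1 − x), giving x = 0.880.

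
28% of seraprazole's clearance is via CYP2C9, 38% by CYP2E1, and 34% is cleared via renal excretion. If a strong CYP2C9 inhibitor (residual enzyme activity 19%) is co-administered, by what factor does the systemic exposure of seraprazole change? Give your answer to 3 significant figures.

1.29

The CYP2C9 pathway (28% of clearance) drops to 0.19× activity: 0.28 × 0.19 = 0.0532.
CYP2E1 (38%) and the residual 34% are unaffected.
Relative clearance = 0.0532 + 0.38 + 0.34 = 0.7732.
Since systemic exposure ∝ 1/CL, the ratio is 1 / 0.7732 = 1.29.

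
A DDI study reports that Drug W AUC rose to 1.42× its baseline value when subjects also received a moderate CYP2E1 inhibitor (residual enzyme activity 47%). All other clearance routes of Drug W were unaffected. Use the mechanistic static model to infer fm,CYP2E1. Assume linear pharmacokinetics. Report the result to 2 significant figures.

Write x for the fraction cleared via CYP2E1. The observed AUC change means clearance fell to 1/1.42 = 0.7042 of baseline.
Setting x·0.47 + (1 − x) = 0.7042 and solving: x = (0.7042 − 1)/(0.47 − 1) = 0.56.

0.56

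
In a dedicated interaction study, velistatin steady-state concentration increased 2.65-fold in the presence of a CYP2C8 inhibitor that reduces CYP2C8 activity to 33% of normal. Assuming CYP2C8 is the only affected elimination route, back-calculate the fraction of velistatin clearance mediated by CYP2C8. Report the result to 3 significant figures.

0.929

Let x = fm,CYP2C8. Because steady-state concentration ∝ 1/CL, relative clearance fell to 1/2.65 = 0.3774.
Setting x·0.33 + (1 − x) = 0.3774 and solving: x = (0.3774 − 1)/(0.33 − 1) = 0.929.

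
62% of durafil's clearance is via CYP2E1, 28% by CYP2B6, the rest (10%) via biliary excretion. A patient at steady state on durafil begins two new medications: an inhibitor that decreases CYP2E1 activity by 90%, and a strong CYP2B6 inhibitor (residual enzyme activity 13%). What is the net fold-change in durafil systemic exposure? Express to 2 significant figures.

5.0

The CYP2E1 pathway (62% of clearance) falls to 0.1× activity: 0.62 × 0.1 = 0.062.
The CYP2B6 pathway (28% of clearance) drops to 0.13× activity: 0.28 × 0.13 = 0.0364.
The remaining 10% of clearance is unaffected.
CL_new/CL_old = 0.062 + 0.0364 + 0.1 = 0.1984.
Systemic exposure ∝ 1/CL: fold-change = 1 / 0.1984 = 5.0.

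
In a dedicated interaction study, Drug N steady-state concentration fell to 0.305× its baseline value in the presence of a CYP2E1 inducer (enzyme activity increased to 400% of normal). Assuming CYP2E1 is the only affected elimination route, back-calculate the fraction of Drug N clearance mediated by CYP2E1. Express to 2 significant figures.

CL'/CL = 1 / 0.305 = 3.279
4·fm + (1 − fm) = 3.279
fm = (3.279 − 1) / (4 − 1) = 0.76

0.76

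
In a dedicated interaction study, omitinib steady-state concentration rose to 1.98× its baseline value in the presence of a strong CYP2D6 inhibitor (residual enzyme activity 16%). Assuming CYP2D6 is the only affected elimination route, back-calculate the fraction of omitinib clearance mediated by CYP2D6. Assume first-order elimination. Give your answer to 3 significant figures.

0.589

Call the CYP2D6 fraction fm. After the interaction, CL_new/CL_old = fm × 0.16 + (1 − fm).
Steady-state concentration ratio = 1 / (new CL fraction), so new CL fraction = 1 / 1.98 = 0.5051.
fm × 0.16 + 1 − fm = 0.5051  ⇒  fm × (0.16 − 1) = −0.4949  ⇒  fm = 0.589.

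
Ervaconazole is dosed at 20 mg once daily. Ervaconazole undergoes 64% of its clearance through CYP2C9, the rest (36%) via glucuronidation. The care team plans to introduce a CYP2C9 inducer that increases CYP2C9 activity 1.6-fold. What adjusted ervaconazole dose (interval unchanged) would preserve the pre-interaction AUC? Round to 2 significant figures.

28 mg

The CYP2C9 pathway (64% of clearance) increases to 1.6× activity: 0.64 × 1.6 = 1.024.
Non-CYP routes (36%) are unchanged.
CL_new/CL_old = 1.024 + 0.36 = 1.384.
Exposure is unchanged when dose changes in proportion to clearance. New dose = 20 mg × 1.384 = 28 mg.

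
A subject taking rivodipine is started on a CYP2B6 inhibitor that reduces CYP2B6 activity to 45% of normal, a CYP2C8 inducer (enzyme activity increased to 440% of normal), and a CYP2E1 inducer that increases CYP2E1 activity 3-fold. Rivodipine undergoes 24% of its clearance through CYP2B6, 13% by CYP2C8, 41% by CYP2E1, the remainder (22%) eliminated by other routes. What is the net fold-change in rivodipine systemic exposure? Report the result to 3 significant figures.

0.469

The CYP2B6 pathway (24% of clearance) falls to 0.45× activity: 0.24 × 0.45 = 0.108.
The CYP2C8 pathway (13% of clearance) increases to 4.4× activity: 0.13 × 4.4 = 0.572.
The CYP2E1 pathway (41% of clearance) increases to 3× activity: 0.41 × 3 = 1.23.
The remaining 22% of clearance is unaffected.
Relative clearance = 0.108 + 0.572 + 1.23 + 0.22 = 2.13.
Systemic exposure ∝ 1/CL: fold-change = 1 / 2.13 = 0.469.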